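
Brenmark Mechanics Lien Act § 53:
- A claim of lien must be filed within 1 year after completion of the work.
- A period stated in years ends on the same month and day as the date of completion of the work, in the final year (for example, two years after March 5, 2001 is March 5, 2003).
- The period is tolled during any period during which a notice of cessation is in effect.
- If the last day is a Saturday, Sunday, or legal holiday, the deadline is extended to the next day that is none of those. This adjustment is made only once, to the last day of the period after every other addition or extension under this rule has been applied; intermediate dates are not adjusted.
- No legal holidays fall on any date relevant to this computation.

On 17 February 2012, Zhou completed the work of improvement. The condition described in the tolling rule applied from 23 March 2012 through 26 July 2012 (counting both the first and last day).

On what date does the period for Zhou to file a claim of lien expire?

1 year after 17 February 2012 is February 17, 2013.
From March 23, 2012 through July 26, 2012 inclusive is 126 days; tolling adds 126 days: February 17, 2013 + 126 days = June 23, 2013.
June 23, 2013 is Sunday. The next qualifying day is June 24, 2013.

June 24, 2013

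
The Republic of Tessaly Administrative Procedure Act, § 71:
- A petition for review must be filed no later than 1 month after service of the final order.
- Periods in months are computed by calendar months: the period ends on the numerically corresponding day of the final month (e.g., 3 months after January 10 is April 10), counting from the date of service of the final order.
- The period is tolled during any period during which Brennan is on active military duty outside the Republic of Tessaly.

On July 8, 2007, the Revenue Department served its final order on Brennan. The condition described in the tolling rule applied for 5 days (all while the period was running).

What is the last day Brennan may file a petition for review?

1 month after July 8, 2007 is August 8, 2007.
Tolling adds 5 days: August 8, 2007 + 5 days = August 13, 2007.

August 13, 2007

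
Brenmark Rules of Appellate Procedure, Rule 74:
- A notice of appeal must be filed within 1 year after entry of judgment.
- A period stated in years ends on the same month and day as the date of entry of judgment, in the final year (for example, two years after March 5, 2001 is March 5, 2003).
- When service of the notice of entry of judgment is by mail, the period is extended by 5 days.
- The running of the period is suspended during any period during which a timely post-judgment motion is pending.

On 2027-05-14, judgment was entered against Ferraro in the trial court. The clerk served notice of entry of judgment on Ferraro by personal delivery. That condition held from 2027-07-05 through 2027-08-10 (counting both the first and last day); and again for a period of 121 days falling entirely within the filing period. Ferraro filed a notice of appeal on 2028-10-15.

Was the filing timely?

1 year after 2027-05-14 is May 14, 2028.
Service was not by mail, so no mail extension applies.
From July 5, 2027 through August 10, 2027 inclusive is 37 days; tolling adds 37 days: May 14, 2028 + 37 days = June 20, 2028.
Tolling adds 121 days: June 20, 2028 + 121 days = October 19, 2028.
The deadline is October 19, 2028; the filing on October 15, 2028 is on or before that date.

Yes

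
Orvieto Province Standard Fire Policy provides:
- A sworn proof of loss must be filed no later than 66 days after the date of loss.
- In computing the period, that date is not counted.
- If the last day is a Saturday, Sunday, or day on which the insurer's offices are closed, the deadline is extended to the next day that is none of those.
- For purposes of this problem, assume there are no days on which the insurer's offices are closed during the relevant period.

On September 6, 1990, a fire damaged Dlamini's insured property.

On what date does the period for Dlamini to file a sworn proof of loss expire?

November 12, 1990

66 days after September 6, 1990 is November 11, 1990.
November 11, 1990 is Sunday. The next qualifying day is November 12, 1990.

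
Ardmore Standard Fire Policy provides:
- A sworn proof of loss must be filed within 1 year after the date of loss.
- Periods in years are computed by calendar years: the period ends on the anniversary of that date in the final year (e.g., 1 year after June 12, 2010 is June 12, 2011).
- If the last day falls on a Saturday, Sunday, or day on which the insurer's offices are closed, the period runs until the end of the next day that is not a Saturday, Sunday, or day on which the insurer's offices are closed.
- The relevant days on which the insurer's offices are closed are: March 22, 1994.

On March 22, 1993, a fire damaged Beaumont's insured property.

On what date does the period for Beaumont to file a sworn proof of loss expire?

1 year after March 22, 1993 is March 22, 1994.
March 22, 1994 is a listed holiday. The next qualifying day is March 23, 1994.

March 23, 1994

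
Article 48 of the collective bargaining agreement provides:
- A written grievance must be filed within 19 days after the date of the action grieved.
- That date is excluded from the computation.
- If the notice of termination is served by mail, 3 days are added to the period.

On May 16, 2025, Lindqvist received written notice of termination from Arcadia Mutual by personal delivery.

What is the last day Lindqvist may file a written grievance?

June 4, 2025

19 days after May 16, 2025 is June 4, 2025.
Service was not by mail, so no mail extension applies.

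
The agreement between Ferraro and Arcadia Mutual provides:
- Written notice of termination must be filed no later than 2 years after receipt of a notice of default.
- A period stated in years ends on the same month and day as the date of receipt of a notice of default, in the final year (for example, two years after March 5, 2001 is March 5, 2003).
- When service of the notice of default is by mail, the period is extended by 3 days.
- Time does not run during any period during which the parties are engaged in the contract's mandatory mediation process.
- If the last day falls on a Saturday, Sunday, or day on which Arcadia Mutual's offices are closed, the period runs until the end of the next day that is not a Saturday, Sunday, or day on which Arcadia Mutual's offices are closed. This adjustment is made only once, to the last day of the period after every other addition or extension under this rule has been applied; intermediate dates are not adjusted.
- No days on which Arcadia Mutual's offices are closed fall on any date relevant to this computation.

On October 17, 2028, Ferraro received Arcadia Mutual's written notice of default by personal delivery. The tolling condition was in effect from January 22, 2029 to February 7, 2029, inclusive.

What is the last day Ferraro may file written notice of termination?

November 4, 2030

2 years after October 17, 2028 is October 17, 2030.
Service was not by mail, so no mail extension applies.
From January 22, 2029 through February 7, 2029 inclusive is 17 days; tolling adds 17 days: October 17, 2030 + 17 days = November 3, 2030.
November 3, 2030 is Sunday. The next qualifying day is November 4, 2030.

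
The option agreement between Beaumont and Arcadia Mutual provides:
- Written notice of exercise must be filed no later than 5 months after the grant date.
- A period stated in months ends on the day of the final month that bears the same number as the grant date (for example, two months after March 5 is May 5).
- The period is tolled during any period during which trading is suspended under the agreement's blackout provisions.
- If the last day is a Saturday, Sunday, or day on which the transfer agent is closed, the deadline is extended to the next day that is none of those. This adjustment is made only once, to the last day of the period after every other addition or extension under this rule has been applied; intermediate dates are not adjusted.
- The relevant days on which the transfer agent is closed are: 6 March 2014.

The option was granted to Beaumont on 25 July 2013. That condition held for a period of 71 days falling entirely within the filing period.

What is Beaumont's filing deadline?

March 7, 2014

5 months after 25 July 2013 is December 25, 2013.
Tolling adds 71 days: December 25, 2013 + 71 days = March 6, 2014.
March 6, 2014 is a listed holiday. The next qualifying day is March 7, 2014.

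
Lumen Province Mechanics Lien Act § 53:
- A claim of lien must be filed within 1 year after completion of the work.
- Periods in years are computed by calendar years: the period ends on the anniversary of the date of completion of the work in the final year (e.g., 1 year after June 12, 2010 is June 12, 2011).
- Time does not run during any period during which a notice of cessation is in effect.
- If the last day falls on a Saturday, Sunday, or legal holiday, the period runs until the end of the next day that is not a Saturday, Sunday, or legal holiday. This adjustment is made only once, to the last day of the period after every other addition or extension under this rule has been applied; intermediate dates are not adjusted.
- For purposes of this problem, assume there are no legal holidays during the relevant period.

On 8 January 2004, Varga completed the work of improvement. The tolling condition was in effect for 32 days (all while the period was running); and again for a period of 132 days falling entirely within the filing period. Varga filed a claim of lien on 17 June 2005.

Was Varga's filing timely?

Yes

1 year after 8 January 2004 is January 8, 2005.
Tolling adds 32 days: January 8, 2005 + 32 days = February 9, 2005.
Tolling adds 132 days: February 9, 2005 + 132 days = June 21, 2005.
June 21, 2005 is a Tuesday and not a legal holiday, so no extension applies.
The deadline is June 21, 2005; the filing on June 17, 2005 is on or before that date.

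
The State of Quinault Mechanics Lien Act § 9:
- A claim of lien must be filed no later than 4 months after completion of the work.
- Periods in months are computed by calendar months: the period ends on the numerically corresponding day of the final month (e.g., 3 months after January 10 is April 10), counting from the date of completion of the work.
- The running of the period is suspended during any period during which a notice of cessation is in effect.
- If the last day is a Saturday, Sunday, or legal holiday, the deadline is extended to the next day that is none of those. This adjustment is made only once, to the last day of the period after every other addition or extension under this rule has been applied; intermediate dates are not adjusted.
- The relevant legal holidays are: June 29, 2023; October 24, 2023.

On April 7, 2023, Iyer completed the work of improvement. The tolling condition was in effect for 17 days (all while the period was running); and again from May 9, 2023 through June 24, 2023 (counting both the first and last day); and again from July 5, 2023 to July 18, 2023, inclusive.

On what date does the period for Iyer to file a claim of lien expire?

4 months after April 7, 2023 is August 7, 2023.
Tolling adds 17 days: August 7, 2023 + 17 days = August 24, 2023.
From May 9, 2023 through June 24, 2023 inclusive is 47 days; tolling adds 47 days: August 24, 2023 + 47 days = October 10, 2023.
From July 5, 2023 through July 18, 2023 inclusive is 14 days; tolling adds 14 days: October 10, 2023 + 14 days = October 24, 2023.
October 24, 2023 is a listed holiday. The next qualifying day is October 25, 2023.

October 25, 2023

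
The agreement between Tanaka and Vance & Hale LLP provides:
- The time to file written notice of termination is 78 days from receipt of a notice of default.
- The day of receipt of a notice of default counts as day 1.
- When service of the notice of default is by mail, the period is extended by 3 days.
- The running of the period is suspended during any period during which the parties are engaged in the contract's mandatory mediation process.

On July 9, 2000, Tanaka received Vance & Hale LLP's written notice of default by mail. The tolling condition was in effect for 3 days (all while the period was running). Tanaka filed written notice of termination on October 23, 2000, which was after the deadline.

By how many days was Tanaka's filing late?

Counting July 9, 2000 as day 1, day 78 is September 24, 2000.
Service was by mail, adding 3 days: September 24, 2000 + 3 days = September 27, 2000.
Tolling adds 3 days: September 27, 2000 + 3 days = September 30, 2000.
The deadline is September 30, 2000; from September 30, 2000 to October 23, 2000 is 23 days.

23 days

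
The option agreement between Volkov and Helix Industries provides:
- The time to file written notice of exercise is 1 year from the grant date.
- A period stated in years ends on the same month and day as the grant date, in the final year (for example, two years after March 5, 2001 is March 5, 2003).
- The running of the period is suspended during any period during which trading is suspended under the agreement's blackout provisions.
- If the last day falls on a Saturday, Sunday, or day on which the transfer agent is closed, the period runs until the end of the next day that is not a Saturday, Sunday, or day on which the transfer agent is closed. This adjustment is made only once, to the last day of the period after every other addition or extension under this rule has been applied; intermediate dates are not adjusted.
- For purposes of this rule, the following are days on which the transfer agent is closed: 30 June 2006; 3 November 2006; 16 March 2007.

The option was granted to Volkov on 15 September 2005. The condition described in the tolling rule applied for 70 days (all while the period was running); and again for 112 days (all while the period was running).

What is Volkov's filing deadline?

1 year after 15 September 2005 is September 15, 2006.
Tolling adds 70 days: September 15, 2006 + 70 days = November 24, 2006.
Tolling adds 112 days: November 24, 2006 + 112 days = March 16, 2007.
March 16, 2007 is a listed holiday; March 17, 2007 is Saturday; March 18, 2007 is Sunday. The next qualifying day is March 19, 2007.

March 19, 2007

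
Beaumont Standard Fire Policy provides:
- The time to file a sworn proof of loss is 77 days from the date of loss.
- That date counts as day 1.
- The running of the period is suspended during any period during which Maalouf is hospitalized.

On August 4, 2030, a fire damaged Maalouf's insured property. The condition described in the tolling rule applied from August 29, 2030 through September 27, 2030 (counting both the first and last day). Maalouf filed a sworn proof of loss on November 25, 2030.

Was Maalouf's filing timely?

No

Counting August 4, 2030 as day 1, day 77 is October 19, 2030.
From August 29, 2030 through September 27, 2030 inclusive is 30 days; tolling adds 30 days: October 19, 2030 + 30 days = November 18, 2030.
The deadline is November 18, 2030; the filing on November 25, 2030 is after that date.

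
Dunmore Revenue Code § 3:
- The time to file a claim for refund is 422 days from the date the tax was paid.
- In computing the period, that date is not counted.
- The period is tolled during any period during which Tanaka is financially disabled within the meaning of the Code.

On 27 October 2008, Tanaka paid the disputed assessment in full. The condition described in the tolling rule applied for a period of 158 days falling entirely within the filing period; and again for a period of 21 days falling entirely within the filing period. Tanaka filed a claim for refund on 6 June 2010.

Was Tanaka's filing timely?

422 days after 27 October 2008 is December 23, 2009.
Tolling adds 158 days: December 23, 2009 + 158 days = May 30, 2010.
Tolling adds 21 days: May 30, 2010 + 21 days = June 20, 2010.
The deadline is June 20, 2010; the filing on June 6, 2010 is on or before that date.

Yes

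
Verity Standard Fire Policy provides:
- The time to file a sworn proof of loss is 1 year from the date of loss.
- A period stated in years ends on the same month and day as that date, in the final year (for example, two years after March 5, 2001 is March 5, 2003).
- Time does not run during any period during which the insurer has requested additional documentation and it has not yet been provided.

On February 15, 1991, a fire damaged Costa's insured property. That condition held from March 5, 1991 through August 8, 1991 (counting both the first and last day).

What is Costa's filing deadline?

July 21, 1992

1 year after February 15, 1991 is February 15, 1992.
From March 5, 1991 through August 8, 1991 inclusive is 157 days; tolling adds 157 days: February 15, 1992 + 157 days = July 21, 1992.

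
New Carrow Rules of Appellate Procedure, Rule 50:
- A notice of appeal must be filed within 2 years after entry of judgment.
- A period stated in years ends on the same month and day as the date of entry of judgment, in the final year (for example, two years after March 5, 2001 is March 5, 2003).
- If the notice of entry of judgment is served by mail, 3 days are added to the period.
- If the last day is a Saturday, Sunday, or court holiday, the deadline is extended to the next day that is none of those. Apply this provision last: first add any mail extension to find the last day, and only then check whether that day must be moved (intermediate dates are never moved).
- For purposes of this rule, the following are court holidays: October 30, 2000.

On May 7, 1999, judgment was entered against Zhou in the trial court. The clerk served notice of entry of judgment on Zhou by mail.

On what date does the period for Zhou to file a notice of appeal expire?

2 years after May 7, 1999 is May 7, 2001.
Service was by mail, adding 3 days: May 7, 2001 + 3 days = May 10, 2001.
May 10, 2001 is a Thursday and not a court holiday, so no extension applies.

May 10, 2001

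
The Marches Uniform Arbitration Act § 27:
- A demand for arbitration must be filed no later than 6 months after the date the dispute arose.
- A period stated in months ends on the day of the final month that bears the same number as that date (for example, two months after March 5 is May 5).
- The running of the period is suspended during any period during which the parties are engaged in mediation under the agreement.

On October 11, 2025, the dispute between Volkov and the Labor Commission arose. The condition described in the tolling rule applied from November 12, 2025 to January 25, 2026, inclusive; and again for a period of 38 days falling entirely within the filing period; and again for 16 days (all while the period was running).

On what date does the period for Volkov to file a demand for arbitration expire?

6 months after October 11, 2025 is April 11, 2026.
From November 12, 2025 through January 25, 2026 inclusive is 75 days; tolling adds 75 days: April 11, 2026 + 75 days = June 25, 2026.
Tolling adds 38 days: June 25, 2026 + 38 days = August 2, 2026.
Tolling adds 16 days: August 2, 2026 + 16 days = August 18, 2026.

August 18, 2026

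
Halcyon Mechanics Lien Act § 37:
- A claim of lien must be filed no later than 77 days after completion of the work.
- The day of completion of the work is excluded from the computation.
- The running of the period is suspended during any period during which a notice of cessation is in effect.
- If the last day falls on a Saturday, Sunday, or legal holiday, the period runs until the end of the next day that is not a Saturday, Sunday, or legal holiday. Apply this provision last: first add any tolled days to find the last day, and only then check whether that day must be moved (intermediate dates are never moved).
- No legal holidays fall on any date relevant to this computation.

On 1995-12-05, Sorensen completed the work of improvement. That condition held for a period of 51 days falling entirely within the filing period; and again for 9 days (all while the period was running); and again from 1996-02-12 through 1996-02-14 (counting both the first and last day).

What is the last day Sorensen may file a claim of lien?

77 days after 1995-12-05 is February 20, 1996.
Tolling adds 51 days: February 20, 1996 + 51 days = April 11, 1996.
Tolling adds 9 days: April 11, 1996 + 9 days = April 20, 1996.
From February 12, 1996 through February 14, 1996 inclusive is 3 days; tolling adds 3 days: April 20, 1996 + 3 days = April 23, 1996.
April 23, 1996 is a Tuesday and not a legal holiday, so no extension applies.

April 23, 1996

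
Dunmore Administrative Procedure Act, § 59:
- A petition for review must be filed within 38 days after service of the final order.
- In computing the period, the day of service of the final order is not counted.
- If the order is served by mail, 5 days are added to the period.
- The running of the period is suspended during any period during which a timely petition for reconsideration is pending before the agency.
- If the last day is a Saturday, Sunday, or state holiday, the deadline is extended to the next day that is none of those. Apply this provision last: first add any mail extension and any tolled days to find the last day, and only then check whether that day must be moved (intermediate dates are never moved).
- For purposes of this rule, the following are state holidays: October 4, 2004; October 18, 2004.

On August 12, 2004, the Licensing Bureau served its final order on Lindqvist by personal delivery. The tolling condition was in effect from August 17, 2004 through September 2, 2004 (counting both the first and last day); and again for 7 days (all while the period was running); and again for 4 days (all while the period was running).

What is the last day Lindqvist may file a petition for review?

October 19, 2004

38 days after August 12, 2004 is September 19, 2004.
Service was not by mail, so no mail extension applies.
From August 17, 2004 through September 2, 2004 inclusive is 17 days; tolling adds 17 days: September 19, 2004 + 17 days = October 6, 2004.
Tolling adds 7 days: October 6, 2004 + 7 days = October 13, 2004.
Tolling adds 4 days: October 13, 2004 + 4 days = October 17, 2004.
October 17, 2004 is Sunday; October 18, 2004 is a listed holiday. The next qualifying day is October 19, 2004.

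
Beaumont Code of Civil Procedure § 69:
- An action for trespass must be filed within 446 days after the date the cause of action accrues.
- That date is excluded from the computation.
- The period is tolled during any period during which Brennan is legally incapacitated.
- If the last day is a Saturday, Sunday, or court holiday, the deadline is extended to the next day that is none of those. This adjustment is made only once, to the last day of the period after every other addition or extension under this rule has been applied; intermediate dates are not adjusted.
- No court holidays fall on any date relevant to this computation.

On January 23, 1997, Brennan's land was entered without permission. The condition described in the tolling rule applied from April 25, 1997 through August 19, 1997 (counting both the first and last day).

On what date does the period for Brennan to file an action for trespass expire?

August 10, 1998

446 days after January 23, 1997 is April 14, 1998.
From April 25, 1997 through August 19, 1997 inclusive is 117 days; tolling adds 117 days: April 14, 1998 + 117 days = August 9, 1998.
August 9, 1998 is Sunday. The next qualifying day is August 10, 1998.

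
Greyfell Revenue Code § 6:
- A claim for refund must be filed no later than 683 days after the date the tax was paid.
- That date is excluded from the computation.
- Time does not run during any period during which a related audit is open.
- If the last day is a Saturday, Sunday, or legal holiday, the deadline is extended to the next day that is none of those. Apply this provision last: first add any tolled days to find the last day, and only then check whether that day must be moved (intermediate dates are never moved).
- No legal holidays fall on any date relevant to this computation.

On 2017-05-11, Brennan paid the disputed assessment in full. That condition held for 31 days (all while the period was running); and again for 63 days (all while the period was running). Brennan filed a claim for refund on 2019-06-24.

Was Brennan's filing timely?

Yes

683 days after 2017-05-11 is March 25, 2019.
Tolling adds 31 days: March 25, 2019 + 31 days = April 25, 2019.
Tolling adds 63 days: April 25, 2019 + 63 days = June 27, 2019.
June 27, 2019 is a Thursday and not a legal holiday, so no extension applies.
The deadline is June 27, 2019; the filing on June 24, 2019 is on or before that date.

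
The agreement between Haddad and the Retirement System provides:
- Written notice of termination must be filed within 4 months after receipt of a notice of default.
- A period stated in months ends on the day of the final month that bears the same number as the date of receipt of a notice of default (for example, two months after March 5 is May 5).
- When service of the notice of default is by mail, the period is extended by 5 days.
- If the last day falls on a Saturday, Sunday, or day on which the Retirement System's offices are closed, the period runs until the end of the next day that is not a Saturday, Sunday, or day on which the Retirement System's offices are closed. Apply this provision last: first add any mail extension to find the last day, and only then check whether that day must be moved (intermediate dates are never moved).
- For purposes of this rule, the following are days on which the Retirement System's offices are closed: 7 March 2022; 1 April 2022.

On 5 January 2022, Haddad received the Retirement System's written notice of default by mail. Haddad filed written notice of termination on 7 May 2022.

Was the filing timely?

4 months after 5 January 2022 is May 5, 2022.
Service was by mail, adding 5 days: May 5, 2022 + 5 days = May 10, 2022.
May 10, 2022 is a Tuesday and not a day on which the Retirement System's offices are closed, so no extension applies.
The deadline is May 10, 2022; the filing on May 7, 2022 is on or before that date.

Yes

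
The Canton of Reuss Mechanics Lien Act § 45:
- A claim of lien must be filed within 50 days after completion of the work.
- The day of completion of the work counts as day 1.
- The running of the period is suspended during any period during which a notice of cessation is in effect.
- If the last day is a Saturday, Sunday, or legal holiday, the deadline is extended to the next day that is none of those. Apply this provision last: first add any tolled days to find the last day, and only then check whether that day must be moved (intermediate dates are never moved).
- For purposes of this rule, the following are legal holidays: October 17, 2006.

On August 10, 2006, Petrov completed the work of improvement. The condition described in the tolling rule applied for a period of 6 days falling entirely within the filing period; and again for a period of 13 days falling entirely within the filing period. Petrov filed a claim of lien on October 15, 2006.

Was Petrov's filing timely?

Yes

Counting August 10, 2006 as day 1, day 50 is September 28, 2006.
Tolling adds 6 days: September 28, 2006 + 6 days = October 4, 2006.
Tolling adds 13 days: October 4, 2006 + 13 days = October 17, 2006.
October 17, 2006 is a listed holiday. The next qualifying day is October 18, 2006.
The deadline is October 18, 2006; the filing on October 15, 2006 is on or before that date.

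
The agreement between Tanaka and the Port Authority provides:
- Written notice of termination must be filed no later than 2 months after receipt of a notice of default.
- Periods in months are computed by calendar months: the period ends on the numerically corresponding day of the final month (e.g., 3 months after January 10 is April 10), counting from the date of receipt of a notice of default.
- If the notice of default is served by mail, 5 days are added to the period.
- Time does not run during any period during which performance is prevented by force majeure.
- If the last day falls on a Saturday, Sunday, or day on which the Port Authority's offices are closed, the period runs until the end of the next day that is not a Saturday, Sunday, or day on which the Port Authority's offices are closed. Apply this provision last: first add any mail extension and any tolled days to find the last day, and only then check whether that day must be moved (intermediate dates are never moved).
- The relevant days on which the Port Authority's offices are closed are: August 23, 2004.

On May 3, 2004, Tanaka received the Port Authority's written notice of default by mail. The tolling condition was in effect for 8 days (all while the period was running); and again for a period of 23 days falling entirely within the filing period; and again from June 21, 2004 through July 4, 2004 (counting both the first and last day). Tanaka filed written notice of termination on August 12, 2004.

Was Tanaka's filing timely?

2 months after May 3, 2004 is July 3, 2004.
Service was by mail, adding 5 days: July 3, 2004 + 5 days = July 8, 2004.
Tolling adds 8 days: July 8, 2004 + 8 days = July 16, 2004.
Tolling adds 23 days: July 16, 2004 + 23 days = August 8, 2004.
From June 21, 2004 through July 4, 2004 inclusive is 14 days; tolling adds 14 days: August 8, 2004 + 14 days = August 22, 2004.
August 22, 2004 is Sunday; August 23, 2004 is a listed holiday. The next qualifying day is August 24, 2004.
The deadline is August 24, 2004; the filing on August 12, 2004 is on or before that date.

Yes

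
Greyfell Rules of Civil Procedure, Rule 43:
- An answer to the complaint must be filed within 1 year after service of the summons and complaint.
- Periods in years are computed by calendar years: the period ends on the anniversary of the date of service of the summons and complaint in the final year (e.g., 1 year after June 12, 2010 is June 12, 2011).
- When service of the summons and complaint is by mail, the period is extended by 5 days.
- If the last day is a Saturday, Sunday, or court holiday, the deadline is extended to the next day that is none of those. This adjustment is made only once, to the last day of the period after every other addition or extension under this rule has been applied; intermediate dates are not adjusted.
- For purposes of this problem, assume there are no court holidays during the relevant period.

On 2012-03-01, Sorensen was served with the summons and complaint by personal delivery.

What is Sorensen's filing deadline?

1 year after 2012-03-01 is March 1, 2013.
Service was not by mail, so no mail extension applies.
March 1, 2013 is a Friday and not a court holiday, so no extension applies.

March 1, 2013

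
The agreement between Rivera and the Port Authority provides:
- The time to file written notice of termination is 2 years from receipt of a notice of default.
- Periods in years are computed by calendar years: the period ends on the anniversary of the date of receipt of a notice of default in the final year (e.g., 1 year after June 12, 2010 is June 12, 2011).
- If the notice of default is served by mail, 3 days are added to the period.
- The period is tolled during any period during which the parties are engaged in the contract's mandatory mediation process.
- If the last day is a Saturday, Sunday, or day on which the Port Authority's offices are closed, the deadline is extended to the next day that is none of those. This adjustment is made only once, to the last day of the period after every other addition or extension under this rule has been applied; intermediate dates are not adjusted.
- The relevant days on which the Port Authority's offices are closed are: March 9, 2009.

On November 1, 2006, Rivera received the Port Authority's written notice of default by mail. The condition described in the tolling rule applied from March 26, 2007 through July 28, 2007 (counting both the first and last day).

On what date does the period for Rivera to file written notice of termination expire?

March 10, 2009

2 years after November 1, 2006 is November 1, 2008.
Service was by mail, adding 3 days: November 1, 2008 + 3 days = November 4, 2008.
From March 26, 2007 through July 28, 2007 inclusive is 125 days; tolling adds 125 days: November 4, 2008 + 125 days = March 9, 2009.
March 9, 2009 is a listed holiday. The next qualifying day is March 10, 2009.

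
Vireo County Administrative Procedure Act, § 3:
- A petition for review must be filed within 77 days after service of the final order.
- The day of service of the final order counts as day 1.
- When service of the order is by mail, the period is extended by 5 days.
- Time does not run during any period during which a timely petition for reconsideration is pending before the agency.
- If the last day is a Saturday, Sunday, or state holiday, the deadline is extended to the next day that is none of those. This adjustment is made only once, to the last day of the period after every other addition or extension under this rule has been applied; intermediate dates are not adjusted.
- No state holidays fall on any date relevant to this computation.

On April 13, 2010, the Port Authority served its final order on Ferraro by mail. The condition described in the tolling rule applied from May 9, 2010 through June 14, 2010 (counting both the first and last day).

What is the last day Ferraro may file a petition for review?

Counting April 13, 2010 as day 1, day 77 is June 28, 2010.
Service was by mail, adding 5 days: June 28, 2010 + 5 days = July 3, 2010.
From May 9, 2010 through June 14, 2010 inclusive is 37 days; tolling adds 37 days: July 3, 2010 + 37 days = August 9, 2010.
August 9, 2010 is a Monday and not a state holiday, so no extension applies.

August 9, 2010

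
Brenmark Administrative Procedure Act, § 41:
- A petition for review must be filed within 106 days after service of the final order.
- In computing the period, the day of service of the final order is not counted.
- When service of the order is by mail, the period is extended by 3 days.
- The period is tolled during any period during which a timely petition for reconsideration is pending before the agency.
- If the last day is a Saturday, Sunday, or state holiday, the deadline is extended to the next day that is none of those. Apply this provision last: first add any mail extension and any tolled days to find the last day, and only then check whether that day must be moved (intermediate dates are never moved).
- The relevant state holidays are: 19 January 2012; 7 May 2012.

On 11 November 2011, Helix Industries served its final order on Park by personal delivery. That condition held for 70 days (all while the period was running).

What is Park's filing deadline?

106 days after 11 November 2011 is February 25, 2012.
Service was not by mail, so no mail extension applies.
Tolling adds 70 days: February 25, 2012 + 70 days = May 5, 2012.
May 5, 2012 is Saturday; May 6, 2012 is Sunday; May 7, 2012 is a listed holiday. The next qualifying day is May 8, 2012.

May 8, 2012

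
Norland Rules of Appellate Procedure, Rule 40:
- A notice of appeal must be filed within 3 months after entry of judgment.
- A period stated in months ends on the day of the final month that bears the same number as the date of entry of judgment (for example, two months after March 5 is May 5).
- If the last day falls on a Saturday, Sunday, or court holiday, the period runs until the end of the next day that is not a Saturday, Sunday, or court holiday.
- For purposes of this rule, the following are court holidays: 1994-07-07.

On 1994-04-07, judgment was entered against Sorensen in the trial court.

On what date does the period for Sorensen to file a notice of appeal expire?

July 8, 1994

3 months after 1994-04-07 is July 7, 1994.
July 7, 1994 is a listed holiday. The next qualifying day is July 8, 1994.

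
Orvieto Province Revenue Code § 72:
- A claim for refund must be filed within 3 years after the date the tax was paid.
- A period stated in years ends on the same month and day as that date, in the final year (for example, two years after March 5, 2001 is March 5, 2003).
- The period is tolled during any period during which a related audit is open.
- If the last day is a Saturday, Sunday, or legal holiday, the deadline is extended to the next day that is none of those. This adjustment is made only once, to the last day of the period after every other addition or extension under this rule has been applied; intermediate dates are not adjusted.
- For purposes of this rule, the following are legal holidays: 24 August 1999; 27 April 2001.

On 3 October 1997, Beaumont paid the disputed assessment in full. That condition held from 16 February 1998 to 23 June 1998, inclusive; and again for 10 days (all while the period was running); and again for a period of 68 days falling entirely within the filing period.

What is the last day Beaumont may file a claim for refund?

April 30, 2001

3 years after 3 October 1997 is October 3, 2000.
From February 16, 1998 through June 23, 1998 inclusive is 128 days; tolling adds 128 days: October 3, 2000 + 128 days = February 8, 2001.
Tolling adds 10 days: February 8, 2001 + 10 days = February 18, 2001.
Tolling adds 68 days: February 18, 2001 + 68 days = April 27, 2001.
April 27, 2001 is a listed holiday; April 28, 2001 is Saturday; April 29, 2001 is Sunday. The next qualifying day is April 30, 2001.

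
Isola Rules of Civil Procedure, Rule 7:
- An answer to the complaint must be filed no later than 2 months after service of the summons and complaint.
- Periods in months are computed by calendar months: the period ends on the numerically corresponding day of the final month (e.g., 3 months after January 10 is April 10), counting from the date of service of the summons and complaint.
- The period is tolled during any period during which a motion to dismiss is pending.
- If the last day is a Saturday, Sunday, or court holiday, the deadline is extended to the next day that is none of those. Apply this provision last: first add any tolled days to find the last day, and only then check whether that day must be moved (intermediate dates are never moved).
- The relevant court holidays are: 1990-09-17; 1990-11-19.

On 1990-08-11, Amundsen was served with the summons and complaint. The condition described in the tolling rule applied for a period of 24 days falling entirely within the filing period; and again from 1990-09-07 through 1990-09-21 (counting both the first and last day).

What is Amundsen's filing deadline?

November 20, 1990

2 months after 1990-08-11 is October 11, 1990.
Tolling adds 24 days: October 11, 1990 + 24 days = November 4, 1990.
From September 7, 1990 through September 21, 1990 inclusive is 15 days; tolling adds 15 days: November 4, 1990 + 15 days = November 19, 1990.
November 19, 1990 is a listed holiday. The next qualifying day is November 20, 1990.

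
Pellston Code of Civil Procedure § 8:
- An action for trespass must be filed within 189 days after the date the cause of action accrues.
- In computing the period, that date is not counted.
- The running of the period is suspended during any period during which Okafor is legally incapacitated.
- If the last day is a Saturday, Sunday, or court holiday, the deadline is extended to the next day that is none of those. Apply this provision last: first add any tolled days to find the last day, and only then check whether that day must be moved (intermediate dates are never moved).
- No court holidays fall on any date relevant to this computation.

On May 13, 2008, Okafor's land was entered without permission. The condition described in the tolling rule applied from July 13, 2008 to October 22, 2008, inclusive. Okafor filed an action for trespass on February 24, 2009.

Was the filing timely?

189 days after May 13, 2008 is November 18, 2008.
From July 13, 2008 through October 22, 2008 inclusive is 102 days; tolling adds 102 days: November 18, 2008 + 102 days = February 28, 2009.
February 28, 2009 is Saturday; March 1, 2009 is Sunday. The next qualifying day is March 2, 2009.
The deadline is March 2, 2009; the filing on February 24, 2009 is on or before that date.

Yes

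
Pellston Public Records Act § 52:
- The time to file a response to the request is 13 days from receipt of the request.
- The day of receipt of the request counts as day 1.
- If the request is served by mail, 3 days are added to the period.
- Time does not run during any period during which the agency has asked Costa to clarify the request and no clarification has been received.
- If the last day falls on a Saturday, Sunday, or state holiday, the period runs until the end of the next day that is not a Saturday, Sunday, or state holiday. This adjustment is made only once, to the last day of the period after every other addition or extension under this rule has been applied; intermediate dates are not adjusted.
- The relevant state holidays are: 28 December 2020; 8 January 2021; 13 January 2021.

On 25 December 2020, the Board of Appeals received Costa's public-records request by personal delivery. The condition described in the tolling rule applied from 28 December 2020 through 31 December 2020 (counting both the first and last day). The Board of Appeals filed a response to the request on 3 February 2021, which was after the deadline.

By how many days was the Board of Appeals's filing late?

Counting 25 December 2020 as day 1, day 13 is January 6, 2021.
Service was not by mail, so no mail extension applies.
From December 28, 2020 through December 31, 2020 inclusive is 4 days; tolling adds 4 days: January 6, 2021 + 4 days = January 10, 2021.
January 10, 2021 is Sunday. The next qualifying day is January 11, 2021.
The deadline is January 11, 2021; from January 11, 2021 to February 3, 2021 is 23 days.

23 days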